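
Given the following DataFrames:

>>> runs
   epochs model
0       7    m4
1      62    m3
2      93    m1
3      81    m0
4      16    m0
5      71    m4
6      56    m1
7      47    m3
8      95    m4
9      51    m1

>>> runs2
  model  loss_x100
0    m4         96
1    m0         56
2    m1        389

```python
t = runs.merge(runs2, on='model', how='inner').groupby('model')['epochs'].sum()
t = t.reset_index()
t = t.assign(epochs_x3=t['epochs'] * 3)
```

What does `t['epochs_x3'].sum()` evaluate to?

merge on 'model' (how='inner') → 8 rows:
   epochs model  loss_x100
0       7    m4         96
1      93    m1        389
2      81    m0         56
3      16    m0         56
4      71    m4         96
5      56    m1        389
6      95    m4         96
7      51    m1        389
group by model, sum of epochs:
model
m0     97
m1    200
m4    173
Name: epochs, dtype: int64
reset_index():
  model  epochs
0    m0      97
1    m1     200
2    m4     173
add column epochs_x3 = t['epochs'] * 3:
  model  epochs  epochs_x3
0    m0      97        291
1    m1     200        600
2    m4     173        519
sum of column 'epochs_x3' → 1410

1410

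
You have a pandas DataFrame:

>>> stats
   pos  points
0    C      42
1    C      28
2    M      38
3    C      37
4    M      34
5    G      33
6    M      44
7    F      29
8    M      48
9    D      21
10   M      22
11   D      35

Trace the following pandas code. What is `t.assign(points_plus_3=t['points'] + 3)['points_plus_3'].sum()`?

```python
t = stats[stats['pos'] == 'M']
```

201

filter rows where pos == 'M':
   pos  points
2    M      38
4    M      34
6    M      44
8    M      48
10   M      22
add column points_plus_3 = t['points'] + 3:
   pos  points  points_plus_3
2    M      38             41
4    M      34             37
6    M      44             47
8    M      48             51
10   M      22             25
Reading off the sum of column 'points_plus_3', we get 201.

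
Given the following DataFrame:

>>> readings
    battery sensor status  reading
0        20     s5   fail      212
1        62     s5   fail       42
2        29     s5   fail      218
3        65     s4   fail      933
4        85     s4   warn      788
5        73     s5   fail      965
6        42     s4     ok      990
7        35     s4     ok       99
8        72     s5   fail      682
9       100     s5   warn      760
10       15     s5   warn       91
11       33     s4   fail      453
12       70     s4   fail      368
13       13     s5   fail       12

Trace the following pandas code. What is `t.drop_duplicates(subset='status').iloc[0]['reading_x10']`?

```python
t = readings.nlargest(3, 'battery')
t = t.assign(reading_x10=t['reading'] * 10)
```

7600

take 3 rows with largest battery:
   battery sensor status  reading
9      100     s5   warn      760
4       85     s4   warn      788
5       73     s5   fail      965
add column reading_x10 = t['reading'] * 10:
   battery sensor status  reading  reading_x10
9      100     s5   warn      760         7600
4       85     s4   warn      788         7880
5       73     s5   fail      965         9650
drop duplicate status (keep=first):
   battery sensor status  reading  reading_x10
9      100     s5   warn      760         7600
5       73     s5   fail      965         9650
Reading off the value at position 0, column 'reading_x10', we get 7600.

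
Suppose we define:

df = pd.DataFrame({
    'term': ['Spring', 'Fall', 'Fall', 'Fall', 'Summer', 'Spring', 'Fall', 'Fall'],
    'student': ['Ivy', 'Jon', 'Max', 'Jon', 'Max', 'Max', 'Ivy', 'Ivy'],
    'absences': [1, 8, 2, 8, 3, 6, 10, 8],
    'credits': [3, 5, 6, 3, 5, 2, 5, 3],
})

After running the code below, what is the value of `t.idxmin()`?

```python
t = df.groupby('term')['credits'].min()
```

Spring

group by term, min of credits:
term
Fall      3
Spring    2
Summer    5
Name: credits, dtype: int64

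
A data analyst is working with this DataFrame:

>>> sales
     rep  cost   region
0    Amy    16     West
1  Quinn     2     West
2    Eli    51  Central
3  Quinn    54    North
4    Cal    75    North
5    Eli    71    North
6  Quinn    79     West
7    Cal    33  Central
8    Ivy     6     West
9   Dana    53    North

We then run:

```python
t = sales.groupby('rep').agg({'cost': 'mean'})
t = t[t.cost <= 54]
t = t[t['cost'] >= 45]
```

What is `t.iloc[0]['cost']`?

group by rep, mean of cost:
       cost
rep        
Amy    16.0
Cal    54.0
Dana   53.0
Eli    61.0
Ivy     6.0
Quinn  45.0
filter rows where cost <= 54:
       cost
rep        
Amy    16.0
Cal    54.0
Dana   53.0
Ivy     6.0
Quinn  45.0
filter rows where cost >= 45:
       cost
rep        
Cal    54.0
Dana   53.0
Quinn  45.0
The value at position 0, column 'cost' is 54.0.

54.0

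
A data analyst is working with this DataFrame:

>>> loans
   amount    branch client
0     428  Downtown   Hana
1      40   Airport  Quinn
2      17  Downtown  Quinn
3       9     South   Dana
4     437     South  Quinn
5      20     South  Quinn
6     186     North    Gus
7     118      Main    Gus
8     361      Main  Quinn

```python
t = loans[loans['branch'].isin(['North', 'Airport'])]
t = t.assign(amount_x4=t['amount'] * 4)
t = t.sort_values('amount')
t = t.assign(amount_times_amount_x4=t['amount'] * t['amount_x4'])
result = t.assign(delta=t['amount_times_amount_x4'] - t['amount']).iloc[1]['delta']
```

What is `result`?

filter rows where branch in ['North', 'Airport']:
   amount   branch client
1      40  Airport  Quinn
6     186    North    Gus
add column amount_x4 = t['amount'] * 4:
   amount   branch client  amount_x4
1      40  Airport  Quinn        160
6     186    North    Gus        744
sort by amount:
   amount   branch client  amount_x4
1      40  Airport  Quinn        160
6     186    North    Gus        744
add column amount_times_amount_x4 = t['amount'] * t['amount_x4']:
   amount   branch client  amount_x4  amount_times_amount_x4
1      40  Airport  Quinn        160                    6400
6     186    North    Gus        744                  138384
add column delta = t['amount_times_amount_x4'] - t['amount']:
   amount   branch client  amount_x4  amount_times_amount_x4   delta
1      40  Airport  Quinn        160                    6400    6360
6     186    North    Gus        744                  138384  138198
value at position 1, column 'delta' → 138198

138198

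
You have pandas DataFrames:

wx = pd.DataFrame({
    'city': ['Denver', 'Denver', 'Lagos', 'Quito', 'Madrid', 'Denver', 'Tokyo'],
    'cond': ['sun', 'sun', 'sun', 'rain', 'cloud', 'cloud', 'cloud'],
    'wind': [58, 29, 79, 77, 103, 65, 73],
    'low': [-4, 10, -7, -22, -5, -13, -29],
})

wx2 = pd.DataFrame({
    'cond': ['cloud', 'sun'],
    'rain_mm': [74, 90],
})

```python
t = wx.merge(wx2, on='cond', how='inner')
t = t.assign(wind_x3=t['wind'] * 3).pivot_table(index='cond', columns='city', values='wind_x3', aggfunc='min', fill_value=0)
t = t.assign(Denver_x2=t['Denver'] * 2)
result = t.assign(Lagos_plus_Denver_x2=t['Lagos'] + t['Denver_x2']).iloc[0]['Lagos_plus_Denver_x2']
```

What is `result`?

merge on 'cond' (how='inner') → 6 rows:
     city   cond  wind  low  rain_mm
0  Denver    sun    58   -4       90
1  Denver    sun    29   10       90
2   Lagos    sun    79   -7       90
3  Madrid  cloud   103   -5       74
4  Denver  cloud    65  -13       74
5   Tokyo  cloud    73  -29       74
add column wind_x3 = t['wind'] * 3:
     city   cond  wind  low  rain_mm  wind_x3
0  Denver    sun    58   -4       90      174
1  Denver    sun    29   10       90       87
2   Lagos    sun    79   -7       90      237
3  Madrid  cloud   103   -5       74      309
4  Denver  cloud    65  -13       74      195
5   Tokyo  cloud    73  -29       74      219
pivot: rows=cond, cols=city, min(wind_x3):
city   Denver  Lagos  Madrid  Tokyo
cond                               
cloud     195      0     309    219
sun        87    237       0      0
add column Denver_x2 = t['Denver'] * 2:
city   Denver  Lagos  Madrid  Tokyo  Denver_x2
cond                                          
cloud     195      0     309    219        390
sun        87    237       0      0        174
add column Lagos_plus_Denver_x2 = t['Lagos'] + t['Denver_x2']:
city   Denver  Lagos  Madrid  Tokyo  Denver_x2  Lagos_plus_Denver_x2
cond                                                                
cloud     195      0     309    219        390                   390
sun        87    237       0      0        174                   411
Finally, value at position 0, column 'Lagos_plus_Denver_x2' = 390.

390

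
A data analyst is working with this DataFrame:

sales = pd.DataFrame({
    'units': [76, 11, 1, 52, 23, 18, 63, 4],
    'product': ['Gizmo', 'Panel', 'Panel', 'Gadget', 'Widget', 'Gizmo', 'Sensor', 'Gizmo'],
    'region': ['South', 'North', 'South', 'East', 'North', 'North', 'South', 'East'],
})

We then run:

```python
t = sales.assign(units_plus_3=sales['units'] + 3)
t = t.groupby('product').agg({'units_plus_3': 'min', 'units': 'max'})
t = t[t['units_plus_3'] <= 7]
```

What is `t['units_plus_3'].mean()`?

5.5

add column units_plus_3 = sales['units'] + 3:
   units product region  units_plus_3
0     76   Gizmo  South            79
1     11   Panel  North            14
2      1   Panel  South             4
3     52  Gadget   East            55
4     23  Widget  North            26
5     18   Gizmo  North            21
6     63  Sensor  South            66
7      4   Gizmo   East             7
group by product: min(units_plus_3), max(units):
         units_plus_3  units
product                     
Gadget             55     52
Gizmo               7     76
Panel               4     11
Sensor             66     63
Widget             26     23
filter rows where units_plus_3 <= 7:
         units_plus_3  units
product                     
Gizmo               7     76
Panel               4     11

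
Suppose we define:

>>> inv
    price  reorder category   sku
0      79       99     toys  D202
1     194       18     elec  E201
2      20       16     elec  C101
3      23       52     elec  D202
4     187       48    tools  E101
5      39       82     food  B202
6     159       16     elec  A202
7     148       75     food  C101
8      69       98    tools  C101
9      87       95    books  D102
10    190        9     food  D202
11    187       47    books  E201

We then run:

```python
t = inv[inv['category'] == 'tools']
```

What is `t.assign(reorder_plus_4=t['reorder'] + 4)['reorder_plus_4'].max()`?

filter rows where category == 'tools':
   price  reorder category   sku
4    187       48    tools  E101
8     69       98    tools  C101
add column reorder_plus_4 = t['reorder'] + 4:
   price  reorder category   sku  reorder_plus_4
4    187       48    tools  E101              52
8     69       98    tools  C101             102

102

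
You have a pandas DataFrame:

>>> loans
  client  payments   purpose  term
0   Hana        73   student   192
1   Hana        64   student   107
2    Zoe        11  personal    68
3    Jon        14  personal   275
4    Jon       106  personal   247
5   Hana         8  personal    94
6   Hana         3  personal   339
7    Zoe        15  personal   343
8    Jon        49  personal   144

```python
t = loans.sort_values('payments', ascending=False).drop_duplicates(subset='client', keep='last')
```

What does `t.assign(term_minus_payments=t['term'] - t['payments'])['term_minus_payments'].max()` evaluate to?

sort by payments descending:
  client  payments   purpose  term
4    Jon       106  personal   247
0   Hana        73   student   192
1   Hana        64   student   107
8    Jon        49  personal   144
7    Zoe        15  personal   343
3    Jon        14  personal   275
2    Zoe        11  personal    68
5   Hana         8  personal    94
6   Hana         3  personal   339
drop duplicate client (keep=last):
  client  payments   purpose  term
3    Jon        14  personal   275
2    Zoe        11  personal    68
6   Hana         3  personal   339
add column term_minus_payments = t['term'] - t['payments']:
  client  payments   purpose  term  term_minus_payments
3    Jon        14  personal   275                  261
2    Zoe        11  personal    68                   57
6   Hana         3  personal   339                  336

336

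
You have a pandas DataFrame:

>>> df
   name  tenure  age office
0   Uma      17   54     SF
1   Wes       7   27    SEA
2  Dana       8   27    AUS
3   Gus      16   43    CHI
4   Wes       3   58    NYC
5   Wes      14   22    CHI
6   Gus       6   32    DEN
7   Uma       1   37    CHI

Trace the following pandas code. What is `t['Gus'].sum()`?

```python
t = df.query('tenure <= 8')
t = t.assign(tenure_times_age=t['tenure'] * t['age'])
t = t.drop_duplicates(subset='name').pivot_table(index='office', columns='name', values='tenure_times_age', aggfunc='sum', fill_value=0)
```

192

filter rows where tenure <= 8:
   name  tenure  age office
1   Wes       7   27    SEA
2  Dana       8   27    AUS
4   Wes       3   58    NYC
6   Gus       6   32    DEN
7   Uma       1   37    CHI
add column tenure_times_age = t['tenure'] * t['age']:
   name  tenure  age office  tenure_times_age
1   Wes       7   27    SEA               189
2  Dana       8   27    AUS               216
4   Wes       3   58    NYC               174
6   Gus       6   32    DEN               192
7   Uma       1   37    CHI                37
drop duplicate name (keep=first):
   name  tenure  age office  tenure_times_age
1   Wes       7   27    SEA               189
2  Dana       8   27    AUS               216
6   Gus       6   32    DEN               192
7   Uma       1   37    CHI                37
pivot: rows=office, cols=name, sum(tenure_times_age):
name    Dana  Gus  Uma  Wes
office                     
AUS      216    0    0    0
CHI        0    0   37    0
DEN        0  192    0    0
SEA        0    0    0  189
sum of column 'Gus' → 192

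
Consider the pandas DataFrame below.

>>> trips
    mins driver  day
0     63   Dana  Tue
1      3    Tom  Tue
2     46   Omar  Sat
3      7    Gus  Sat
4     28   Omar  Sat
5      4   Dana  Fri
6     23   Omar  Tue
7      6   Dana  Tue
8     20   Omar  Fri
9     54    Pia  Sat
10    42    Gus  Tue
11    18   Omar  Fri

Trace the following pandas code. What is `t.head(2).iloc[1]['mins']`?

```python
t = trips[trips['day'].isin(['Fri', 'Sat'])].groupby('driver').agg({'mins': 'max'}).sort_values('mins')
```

filter rows where day in ['Fri', 'Sat']:
    mins driver  day
2     46   Omar  Sat
3      7    Gus  Sat
4     28   Omar  Sat
5      4   Dana  Fri
8     20   Omar  Fri
9     54    Pia  Sat
11    18   Omar  Fri
group by driver, max of mins:
        mins
driver      
Dana       4
Gus        7
Omar      46
Pia       54
sort by mins:
        mins
driver      
Dana       4
Gus        7
Omar      46
Pia       54
take first 2 rows:
        mins
driver      
Dana       4
Gus        7

7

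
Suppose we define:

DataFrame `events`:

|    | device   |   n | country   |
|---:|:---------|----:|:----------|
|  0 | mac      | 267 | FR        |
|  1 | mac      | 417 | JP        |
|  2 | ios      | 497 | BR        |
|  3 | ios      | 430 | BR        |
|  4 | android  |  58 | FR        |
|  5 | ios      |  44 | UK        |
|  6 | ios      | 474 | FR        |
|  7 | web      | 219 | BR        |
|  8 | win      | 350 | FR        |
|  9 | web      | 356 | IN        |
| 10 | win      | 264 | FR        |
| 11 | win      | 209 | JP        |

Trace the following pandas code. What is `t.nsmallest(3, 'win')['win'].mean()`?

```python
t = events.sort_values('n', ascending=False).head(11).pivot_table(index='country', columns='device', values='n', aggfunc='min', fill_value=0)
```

69.6666666667

sort by n descending:
     device    n country
2       ios  497      BR
6       ios  474      FR
3       ios  430      BR
1       mac  417      JP
9       web  356      IN
8       win  350      FR
0       mac  267      FR
10      win  264      FR
7       web  219      BR
11      win  209      JP
4   android   58      FR
5       ios   44      UK
take first 11 rows:
     device    n country
2       ios  497      BR
6       ios  474      FR
3       ios  430      BR
1       mac  417      JP
9       web  356      IN
8       win  350      FR
0       mac  267      FR
10      win  264      FR
7       web  219      BR
11      win  209      JP
4   android   58      FR
pivot: rows=country, cols=device, min(n):
device   android  ios  mac  web  win
country                             
BR             0  430    0  219    0
FR            58  474  267    0  264
IN             0    0    0  356    0
JP             0    0  417    0  209
take 3 rows with smallest win:
device   android  ios  mac  web  win
country                             
BR             0  430    0  219    0
IN             0    0    0  356    0
JP             0    0  417    0  209
Taking the mean of column 'win' gives 69.6666666667.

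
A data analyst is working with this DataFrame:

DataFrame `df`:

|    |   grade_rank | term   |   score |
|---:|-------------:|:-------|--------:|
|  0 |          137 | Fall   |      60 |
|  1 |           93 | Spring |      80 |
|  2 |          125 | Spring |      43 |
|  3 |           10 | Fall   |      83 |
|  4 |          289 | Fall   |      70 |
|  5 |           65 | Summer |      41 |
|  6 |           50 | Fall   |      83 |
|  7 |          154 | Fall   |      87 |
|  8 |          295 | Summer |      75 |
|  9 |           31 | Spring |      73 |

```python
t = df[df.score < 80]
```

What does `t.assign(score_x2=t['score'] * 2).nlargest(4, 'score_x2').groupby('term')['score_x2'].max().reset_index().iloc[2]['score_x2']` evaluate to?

150

filter rows where score < 80:
   grade_rank    term  score
0         137    Fall     60
2         125  Spring     43
4         289    Fall     70
5          65  Summer     41
8         295  Summer     75
9          31  Spring     73
add column score_x2 = t['score'] * 2:
   grade_rank    term  score  score_x2
0         137    Fall     60       120
2         125  Spring     43        86
4         289    Fall     70       140
5          65  Summer     41        82
8         295  Summer     75       150
9          31  Spring     73       146
take 4 rows with largest score_x2:
   grade_rank    term  score  score_x2
8         295  Summer     75       150
9          31  Spring     73       146
4         289    Fall     70       140
0         137    Fall     60       120
group by term, max of score_x2:
term
Fall      140
Spring    146
Summer    150
Name: score_x2, dtype: int64
reset_index():
     term  score_x2
0    Fall       140
1  Spring       146
2  Summer       150
Reading off the value at position 2, column 'score_x2', we get 150.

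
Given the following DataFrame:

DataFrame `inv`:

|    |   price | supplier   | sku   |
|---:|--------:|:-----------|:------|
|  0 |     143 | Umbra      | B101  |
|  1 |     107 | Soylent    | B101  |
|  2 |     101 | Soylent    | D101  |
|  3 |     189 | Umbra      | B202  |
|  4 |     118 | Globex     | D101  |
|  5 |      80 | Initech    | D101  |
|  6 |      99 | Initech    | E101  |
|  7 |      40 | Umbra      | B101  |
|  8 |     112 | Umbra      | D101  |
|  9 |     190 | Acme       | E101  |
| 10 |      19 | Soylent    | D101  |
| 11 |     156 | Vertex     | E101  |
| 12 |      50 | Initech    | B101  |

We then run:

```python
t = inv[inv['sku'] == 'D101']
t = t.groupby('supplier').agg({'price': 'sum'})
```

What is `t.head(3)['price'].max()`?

120

filter rows where sku == 'D101':
    price supplier   sku
2     101  Soylent  D101
4     118   Globex  D101
5      80  Initech  D101
8     112    Umbra  D101
10     19  Soylent  D101
group by supplier, sum of price:
          price
supplier       
Globex      118
Initech      80
Soylent     120
Umbra       112
take first 3 rows:
          price
supplier       
Globex      118
Initech      80
Soylent     120
So max() = 120.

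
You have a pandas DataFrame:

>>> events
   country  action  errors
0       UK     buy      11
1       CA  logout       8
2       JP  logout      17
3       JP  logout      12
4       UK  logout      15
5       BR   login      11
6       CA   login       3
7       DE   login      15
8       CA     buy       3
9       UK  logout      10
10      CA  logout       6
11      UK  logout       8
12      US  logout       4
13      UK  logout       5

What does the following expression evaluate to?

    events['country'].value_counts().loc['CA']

4

value_counts of country:
country
UK    5
CA    4
JP    2
BR    1
DE    1
US    1
Name: count, dtype: int64
Hence 4.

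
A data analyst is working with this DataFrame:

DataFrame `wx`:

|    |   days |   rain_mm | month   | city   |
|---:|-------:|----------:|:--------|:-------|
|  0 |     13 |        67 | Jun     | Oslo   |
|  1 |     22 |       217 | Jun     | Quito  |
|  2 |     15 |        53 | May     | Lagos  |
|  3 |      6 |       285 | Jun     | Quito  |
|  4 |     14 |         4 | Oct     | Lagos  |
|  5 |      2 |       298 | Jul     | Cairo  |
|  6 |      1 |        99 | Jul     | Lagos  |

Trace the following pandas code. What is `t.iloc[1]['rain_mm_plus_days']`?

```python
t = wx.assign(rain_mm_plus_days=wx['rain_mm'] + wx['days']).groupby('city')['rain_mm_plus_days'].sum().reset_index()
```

186

add column rain_mm_plus_days = wx['rain_mm'] + wx['days']:
   days  rain_mm month   city  rain_mm_plus_days
0    13       67   Jun   Oslo                 80
1    22      217   Jun  Quito                239
2    15       53   May  Lagos                 68
3     6      285   Jun  Quito                291
4    14        4   Oct  Lagos                 18
5     2      298   Jul  Cairo                300
6     1       99   Jul  Lagos                100
group by city, sum of rain_mm_plus_days:
city
Cairo    300
Lagos    186
Oslo      80
Quito    530
Name: rain_mm_plus_days, dtype: int64
reset_index():
    city  rain_mm_plus_days
0  Cairo                300
1  Lagos                186
2   Oslo                 80
3  Quito                530
Reading off the value at position 1, column 'rain_mm_plus_days', we get 186.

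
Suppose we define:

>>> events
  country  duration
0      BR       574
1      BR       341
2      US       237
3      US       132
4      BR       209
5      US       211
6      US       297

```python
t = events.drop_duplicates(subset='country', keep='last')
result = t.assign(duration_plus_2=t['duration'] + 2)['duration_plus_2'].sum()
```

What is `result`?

drop duplicate country (keep=last):
  country  duration
4      BR       209
6      US       297
add column duration_plus_2 = t['duration'] + 2:
  country  duration  duration_plus_2
4      BR       209              211
6      US       297              299
sum of column 'duration_plus_2' → 510

510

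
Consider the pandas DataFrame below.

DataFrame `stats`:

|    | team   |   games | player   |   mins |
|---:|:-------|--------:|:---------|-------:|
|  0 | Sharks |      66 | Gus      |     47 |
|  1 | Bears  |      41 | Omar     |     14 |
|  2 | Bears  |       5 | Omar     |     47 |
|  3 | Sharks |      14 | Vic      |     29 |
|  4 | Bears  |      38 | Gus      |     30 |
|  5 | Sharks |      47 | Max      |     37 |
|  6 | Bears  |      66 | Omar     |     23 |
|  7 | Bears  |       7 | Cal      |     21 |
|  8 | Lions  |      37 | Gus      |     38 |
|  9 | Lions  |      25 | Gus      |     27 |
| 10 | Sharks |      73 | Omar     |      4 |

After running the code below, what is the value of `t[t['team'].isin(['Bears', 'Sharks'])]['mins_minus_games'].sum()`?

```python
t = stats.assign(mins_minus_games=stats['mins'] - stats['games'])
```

add column mins_minus_games = stats['mins'] - stats['games']:
      team  games player  mins  mins_minus_games
0   Sharks     66    Gus    47               -19
1    Bears     41   Omar    14               -27
2    Bears      5   Omar    47                42
3   Sharks     14    Vic    29                15
4    Bears     38    Gus    30                -8
5   Sharks     47    Max    37               -10
6    Bears     66   Omar    23               -43
7    Bears      7    Cal    21                14
8    Lions     37    Gus    38                 1
9    Lions     25    Gus    27                 2
10  Sharks     73   Omar     4               -69
filter rows where team in ['Bears', 'Sharks']:
      team  games player  mins  mins_minus_games
0   Sharks     66    Gus    47               -19
1    Bears     41   Omar    14               -27
2    Bears      5   Omar    47                42
3   Sharks     14    Vic    29                15
4    Bears     38    Gus    30                -8
5   Sharks     47    Max    37               -10
6    Bears     66   Omar    23               -43
7    Bears      7    Cal    21                14
10  Sharks     73   Omar     4               -69

-105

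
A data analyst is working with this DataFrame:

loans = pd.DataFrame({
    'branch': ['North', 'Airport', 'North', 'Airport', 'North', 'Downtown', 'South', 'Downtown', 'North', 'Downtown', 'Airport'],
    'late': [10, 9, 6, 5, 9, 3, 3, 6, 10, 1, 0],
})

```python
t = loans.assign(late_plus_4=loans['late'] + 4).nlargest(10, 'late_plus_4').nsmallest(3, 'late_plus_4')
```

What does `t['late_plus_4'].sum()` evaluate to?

add column late_plus_4 = loans['late'] + 4:
      branch  late  late_plus_4
0      North    10           14
1    Airport     9           13
2      North     6           10
3    Airport     5            9
4      North     9           13
5   Downtown     3            7
6      South     3            7
7   Downtown     6           10
8      North    10           14
9   Downtown     1            5
10   Airport     0            4
take 10 rows with largest late_plus_4:
     branch  late  late_plus_4
0     North    10           14
8     North    10           14
1   Airport     9           13
4     North     9           13
2     North     6           10
7  Downtown     6           10
3   Airport     5            9
5  Downtown     3            7
6     South     3            7
9  Downtown     1            5
take 3 rows with smallest late_plus_4:
     branch  late  late_plus_4
9  Downtown     1            5
5  Downtown     3            7
6     South     3            7

19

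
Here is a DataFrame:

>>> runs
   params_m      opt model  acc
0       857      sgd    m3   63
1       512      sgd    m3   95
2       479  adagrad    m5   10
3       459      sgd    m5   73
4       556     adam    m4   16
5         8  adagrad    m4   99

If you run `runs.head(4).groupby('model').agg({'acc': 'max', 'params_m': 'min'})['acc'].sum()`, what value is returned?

168

take first 4 rows:
   params_m      opt model  acc
0       857      sgd    m3   63
1       512      sgd    m3   95
2       479  adagrad    m5   10
3       459      sgd    m5   73
group by model: max(acc), min(params_m):
       acc  params_m
model               
m3      95       512
m5      73       459
Then the sum of column 'acc': 168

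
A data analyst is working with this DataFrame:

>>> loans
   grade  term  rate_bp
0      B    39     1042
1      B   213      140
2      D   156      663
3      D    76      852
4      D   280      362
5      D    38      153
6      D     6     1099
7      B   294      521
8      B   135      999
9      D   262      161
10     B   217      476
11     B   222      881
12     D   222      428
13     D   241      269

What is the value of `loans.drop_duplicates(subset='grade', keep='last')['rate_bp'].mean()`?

575.0

drop duplicate grade (keep=last):
   grade  term  rate_bp
11     B   222      881
13     D   241      269
Taking the mean of column 'rate_bp' gives 575.0.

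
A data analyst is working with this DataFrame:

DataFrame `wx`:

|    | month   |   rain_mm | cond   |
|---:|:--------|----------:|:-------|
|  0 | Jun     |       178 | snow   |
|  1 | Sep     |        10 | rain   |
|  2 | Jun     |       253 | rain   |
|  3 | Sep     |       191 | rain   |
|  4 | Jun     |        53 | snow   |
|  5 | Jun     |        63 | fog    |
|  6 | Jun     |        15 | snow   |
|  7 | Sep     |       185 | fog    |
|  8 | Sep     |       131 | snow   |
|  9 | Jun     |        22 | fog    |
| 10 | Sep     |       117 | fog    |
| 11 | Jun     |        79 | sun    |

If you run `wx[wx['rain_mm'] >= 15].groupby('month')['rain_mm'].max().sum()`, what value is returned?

444

filter rows where rain_mm >= 15:
   month  rain_mm  cond
0    Jun      178  snow
2    Jun      253  rain
3    Sep      191  rain
4    Jun       53  snow
5    Jun       63   fog
6    Jun       15  snow
7    Sep      185   fog
8    Sep      131  snow
9    Jun       22   fog
10   Sep      117   fog
11   Jun       79   sun
group by month, max of rain_mm:
month
Jun    253
Sep    191
Name: rain_mm, dtype: int64
The sum of the resulting series is 444.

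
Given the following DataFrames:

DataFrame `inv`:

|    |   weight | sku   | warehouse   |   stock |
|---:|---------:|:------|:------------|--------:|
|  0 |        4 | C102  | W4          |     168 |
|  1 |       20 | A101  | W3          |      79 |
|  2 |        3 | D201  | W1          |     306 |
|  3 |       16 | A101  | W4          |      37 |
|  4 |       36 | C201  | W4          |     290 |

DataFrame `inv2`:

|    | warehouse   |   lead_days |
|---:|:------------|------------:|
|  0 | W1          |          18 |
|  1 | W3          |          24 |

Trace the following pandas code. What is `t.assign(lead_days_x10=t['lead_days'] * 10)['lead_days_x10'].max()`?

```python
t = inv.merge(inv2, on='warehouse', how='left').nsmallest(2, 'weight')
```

merge on 'warehouse' (how='left') → 5 rows:
   weight   sku warehouse  stock  lead_days
0       4  C102        W4    168        NaN
1      20  A101        W3     79       24.0
2       3  D201        W1    306       18.0
3      16  A101        W4     37        NaN
4      36  C201        W4    290        NaN
take 2 rows with smallest weight:
   weight   sku warehouse  stock  lead_days
2       3  D201        W1    306       18.0
0       4  C102        W4    168        NaN
add column lead_days_x10 = t['lead_days'] * 10:
   weight   sku warehouse  stock  lead_days  lead_days_x10
2       3  D201        W1    306       18.0          180.0
0       4  C102        W4    168        NaN            NaN

180.0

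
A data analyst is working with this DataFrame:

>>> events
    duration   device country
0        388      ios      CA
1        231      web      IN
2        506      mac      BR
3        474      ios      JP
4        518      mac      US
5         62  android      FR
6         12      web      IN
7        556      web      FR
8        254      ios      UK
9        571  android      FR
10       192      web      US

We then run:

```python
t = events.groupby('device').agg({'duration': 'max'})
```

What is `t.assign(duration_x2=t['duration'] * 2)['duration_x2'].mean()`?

1059.5

group by device, max of duration:
         duration
device           
android       571
ios           474
mac           518
web           556
add column duration_x2 = t['duration'] * 2:
         duration  duration_x2
device                        
android       571         1142
ios           474          948
mac           518         1036
web           556         1112
Taking the mean of column 'duration_x2' gives 1059.5.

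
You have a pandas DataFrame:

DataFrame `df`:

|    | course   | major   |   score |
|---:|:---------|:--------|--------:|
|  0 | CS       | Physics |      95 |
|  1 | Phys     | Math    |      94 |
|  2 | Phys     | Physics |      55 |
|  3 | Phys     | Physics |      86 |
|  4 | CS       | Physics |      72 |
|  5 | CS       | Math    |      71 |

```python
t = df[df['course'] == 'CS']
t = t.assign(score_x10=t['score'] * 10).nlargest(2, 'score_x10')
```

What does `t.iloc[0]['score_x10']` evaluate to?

950

filter rows where course == 'CS':
  course    major  score
0     CS  Physics     95
4     CS  Physics     72
5     CS     Math     71
add column score_x10 = t['score'] * 10:
  course    major  score  score_x10
0     CS  Physics     95        950
4     CS  Physics     72        720
5     CS     Math     71        710
take 2 rows with largest score_x10:
  course    major  score  score_x10
0     CS  Physics     95        950
4     CS  Physics     72        720
Then the value at position 0, column 'score_x10': 950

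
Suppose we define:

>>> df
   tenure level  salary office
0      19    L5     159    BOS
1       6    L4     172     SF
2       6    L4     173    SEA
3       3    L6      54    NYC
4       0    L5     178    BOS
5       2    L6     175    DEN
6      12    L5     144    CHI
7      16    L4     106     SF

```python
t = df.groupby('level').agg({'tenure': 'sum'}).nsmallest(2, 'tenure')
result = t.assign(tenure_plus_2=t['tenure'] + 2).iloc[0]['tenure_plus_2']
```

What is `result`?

7

group by level, sum of tenure:
       tenure
level        
L4         28
L5         31
L6          5
take 2 rows with smallest tenure:
       tenure
level        
L6          5
L4         28
add column tenure_plus_2 = t['tenure'] + 2:
       tenure  tenure_plus_2
level                       
L6          5              7
L4         28             30
value at position 0, column 'tenure_plus_2' → 7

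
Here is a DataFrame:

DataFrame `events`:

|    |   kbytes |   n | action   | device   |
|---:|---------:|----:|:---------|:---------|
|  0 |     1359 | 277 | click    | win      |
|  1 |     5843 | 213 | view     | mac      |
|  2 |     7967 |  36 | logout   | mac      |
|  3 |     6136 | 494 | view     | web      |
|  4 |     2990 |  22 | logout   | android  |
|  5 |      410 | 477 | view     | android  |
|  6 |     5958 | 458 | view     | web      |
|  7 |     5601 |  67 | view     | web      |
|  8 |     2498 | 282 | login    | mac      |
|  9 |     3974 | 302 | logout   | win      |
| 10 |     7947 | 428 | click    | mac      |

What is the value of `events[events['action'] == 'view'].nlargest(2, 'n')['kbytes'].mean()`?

3273.0

filter rows where action == 'view':
   kbytes    n action   device
1    5843  213   view      mac
3    6136  494   view      web
5     410  477   view  android
6    5958  458   view      web
7    5601   67   view      web
take 2 rows with largest n:
   kbytes    n action   device
3    6136  494   view      web
5     410  477   view  android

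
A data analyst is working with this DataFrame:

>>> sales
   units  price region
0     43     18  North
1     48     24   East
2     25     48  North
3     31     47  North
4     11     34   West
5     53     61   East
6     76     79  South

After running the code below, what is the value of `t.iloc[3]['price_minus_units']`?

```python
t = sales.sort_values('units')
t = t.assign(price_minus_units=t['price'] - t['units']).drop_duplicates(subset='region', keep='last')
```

sort by units:
   units  price region
4     11     34   West
2     25     48  North
3     31     47  North
0     43     18  North
1     48     24   East
5     53     61   East
6     76     79  South
add column price_minus_units = t['price'] - t['units']:
   units  price region  price_minus_units
4     11     34   West                 23
2     25     48  North                 23
3     31     47  North                 16
0     43     18  North                -25
1     48     24   East                -24
5     53     61   East                  8
6     76     79  South                  3
drop duplicate region (keep=last):
   units  price region  price_minus_units
4     11     34   West                 23
0     43     18  North                -25
5     53     61   East                  8
6     76     79  South                  3
So iloc[3]['price_minus_units'] = 3.

3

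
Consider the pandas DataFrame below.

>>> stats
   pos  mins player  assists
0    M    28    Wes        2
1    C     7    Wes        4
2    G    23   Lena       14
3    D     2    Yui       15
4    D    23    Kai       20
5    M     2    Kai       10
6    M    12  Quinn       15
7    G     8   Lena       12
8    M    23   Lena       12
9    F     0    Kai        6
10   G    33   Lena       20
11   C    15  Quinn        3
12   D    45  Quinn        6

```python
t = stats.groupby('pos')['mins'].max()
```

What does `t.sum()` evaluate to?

group by pos, max of mins:
pos
C    15
D    45
F     0
G    33
M    28
Name: mins, dtype: int64
Then the sum of the resulting series: 121

121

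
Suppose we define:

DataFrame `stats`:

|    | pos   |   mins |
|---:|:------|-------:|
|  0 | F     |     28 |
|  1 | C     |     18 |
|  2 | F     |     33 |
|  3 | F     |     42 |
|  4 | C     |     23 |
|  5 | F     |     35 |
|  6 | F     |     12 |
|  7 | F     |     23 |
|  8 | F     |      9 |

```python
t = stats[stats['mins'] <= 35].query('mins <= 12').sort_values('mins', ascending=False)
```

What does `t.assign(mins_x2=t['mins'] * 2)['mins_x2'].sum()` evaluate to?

42

filter rows where mins <= 35:
  pos  mins
0   F    28
1   C    18
2   F    33
4   C    23
5   F    35
6   F    12
7   F    23
8   F     9
filter rows where mins <= 12:
  pos  mins
6   F    12
8   F     9
sort by mins descending:
  pos  mins
6   F    12
8   F     9
add column mins_x2 = t['mins'] * 2:
  pos  mins  mins_x2
6   F    12       24
8   F     9       18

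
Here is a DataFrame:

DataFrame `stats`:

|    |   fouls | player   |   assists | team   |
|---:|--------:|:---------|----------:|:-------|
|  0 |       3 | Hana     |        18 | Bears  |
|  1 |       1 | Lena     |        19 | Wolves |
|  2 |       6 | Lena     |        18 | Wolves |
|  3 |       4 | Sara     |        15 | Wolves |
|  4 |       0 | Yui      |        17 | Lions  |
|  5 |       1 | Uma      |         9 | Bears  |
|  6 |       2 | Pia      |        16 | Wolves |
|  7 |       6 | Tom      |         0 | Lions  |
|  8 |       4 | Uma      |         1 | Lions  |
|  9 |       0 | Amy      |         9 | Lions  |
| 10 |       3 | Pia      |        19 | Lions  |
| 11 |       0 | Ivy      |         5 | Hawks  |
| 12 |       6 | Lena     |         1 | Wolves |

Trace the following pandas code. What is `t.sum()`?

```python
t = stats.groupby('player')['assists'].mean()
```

99.1666666667

group by player, mean of assists:
player
Amy      9.000000
Hana    18.000000
Ivy      5.000000
Lena    12.666667
Pia     17.500000
Sara    15.000000
Tom      0.000000
Uma      5.000000
Yui     17.000000
Name: assists, dtype: float64
Then the sum of the resulting series: 99.1666666667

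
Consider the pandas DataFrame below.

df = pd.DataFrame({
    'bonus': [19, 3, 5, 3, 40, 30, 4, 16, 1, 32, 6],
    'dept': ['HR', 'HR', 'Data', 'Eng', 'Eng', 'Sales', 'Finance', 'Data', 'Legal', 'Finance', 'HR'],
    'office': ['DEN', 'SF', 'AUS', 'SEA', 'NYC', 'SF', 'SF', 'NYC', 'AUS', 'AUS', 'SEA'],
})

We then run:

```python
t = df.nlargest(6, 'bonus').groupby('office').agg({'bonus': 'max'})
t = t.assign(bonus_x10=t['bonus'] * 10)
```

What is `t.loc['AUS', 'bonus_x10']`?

take 6 rows with largest bonus:
    bonus     dept office
4      40      Eng    NYC
9      32  Finance    AUS
5      30    Sales     SF
0      19       HR    DEN
7      16     Data    NYC
10      6       HR    SEA
group by office, max of bonus:
        bonus
office       
AUS        32
DEN        19
NYC        40
SEA         6
SF         30
add column bonus_x10 = t['bonus'] * 10:
        bonus  bonus_x10
office                  
AUS        32        320
DEN        19        190
NYC        40        400
SEA         6         60
SF         30        300

320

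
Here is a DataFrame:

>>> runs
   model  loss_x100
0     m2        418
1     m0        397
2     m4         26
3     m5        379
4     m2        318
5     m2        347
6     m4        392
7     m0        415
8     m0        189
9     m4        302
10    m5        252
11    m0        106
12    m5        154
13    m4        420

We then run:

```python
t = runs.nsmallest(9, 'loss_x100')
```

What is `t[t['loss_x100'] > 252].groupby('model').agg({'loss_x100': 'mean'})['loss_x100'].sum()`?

take 9 rows with smallest loss_x100:
   model  loss_x100
2     m4         26
11    m0        106
12    m5        154
8     m0        189
10    m5        252
9     m4        302
4     m2        318
5     m2        347
3     m5        379
filter rows where loss_x100 > 252:
  model  loss_x100
9    m4        302
4    m2        318
5    m2        347
3    m5        379
group by model, mean of loss_x100:
       loss_x100
model           
m2         332.5
m4         302.0
m5         379.0

1013.5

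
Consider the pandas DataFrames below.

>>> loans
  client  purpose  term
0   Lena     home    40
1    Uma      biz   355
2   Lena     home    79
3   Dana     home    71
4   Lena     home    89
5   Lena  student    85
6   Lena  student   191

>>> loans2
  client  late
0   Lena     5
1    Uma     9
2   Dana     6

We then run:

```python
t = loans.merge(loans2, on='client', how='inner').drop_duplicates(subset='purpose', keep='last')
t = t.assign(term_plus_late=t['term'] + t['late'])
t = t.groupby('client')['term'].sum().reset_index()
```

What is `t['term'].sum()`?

merge on 'client' (how='inner') → 7 rows:
  client  purpose  term  late
0   Lena     home    40     5
1    Uma      biz   355     9
2   Lena     home    79     5
3   Dana     home    71     6
4   Lena     home    89     5
5   Lena  student    85     5
6   Lena  student   191     5
drop duplicate purpose (keep=last):
  client  purpose  term  late
1    Uma      biz   355     9
4   Lena     home    89     5
6   Lena  student   191     5
add column term_plus_late = t['term'] + t['late']:
  client  purpose  term  late  term_plus_late
1    Uma      biz   355     9             364
4   Lena     home    89     5              94
6   Lena  student   191     5             196
group by client, sum of term:
client
Lena    280
Uma     355
Name: term, dtype: int64
reset_index():
  client  term
0   Lena   280
1    Uma   355
The sum of column 'term' is 635.

635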